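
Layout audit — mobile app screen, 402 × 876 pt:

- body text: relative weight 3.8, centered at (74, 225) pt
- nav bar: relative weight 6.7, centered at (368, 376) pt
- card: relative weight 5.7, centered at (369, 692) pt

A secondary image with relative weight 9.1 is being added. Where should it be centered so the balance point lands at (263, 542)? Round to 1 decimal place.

After adding the secondary image, total weight = 3.8 + 6.7 + 5.7 + 9.1 = 25.3.
Along x: (4850.1 + 9.1·x) / 25.3 = 263 (existing moment 3.8·74 + 6.7·368 + 5.7·369 = 4850.1) ⇒ x = (6653.9 − 4850.1) / 9.1 ≈ 198.22.
Along y: (7318.6 + 9.1·y) / 25.3 = 542 (existing moment 3.8·225 + 6.7·376 + 5.7·692 = 7318.6) ⇒ y = (13712.6 − 7318.6) / 9.1 ≈ 702.64.

(198.2, 702.6)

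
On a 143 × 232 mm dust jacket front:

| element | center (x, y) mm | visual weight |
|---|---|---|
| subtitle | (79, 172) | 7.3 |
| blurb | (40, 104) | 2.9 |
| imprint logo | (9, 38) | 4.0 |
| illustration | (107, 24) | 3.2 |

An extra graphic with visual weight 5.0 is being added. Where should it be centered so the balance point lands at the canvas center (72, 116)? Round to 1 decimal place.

(108.3, 162.5)

After adding the extra graphic, total weight = 7.3 + 2.9 + 4.0 + 3.2 + 5.0 = 22.4.
x: target moment 22.4×72 = 1612.8; current 7.3·79 + 2.9·40 + 4.0·9 + 3.2·107 = 1071.1; the extra graphic supplies 541.7, so x = 541.7/5.0 ≈ 108.34.
y: target moment 22.4×116 = 2598.4; current 7.3·172 + 2.9·104 + 4.0·38 + 3.2·24 = 1786.0; the extra graphic supplies 812.4, so y = 812.4/5.0 ≈ 162.48.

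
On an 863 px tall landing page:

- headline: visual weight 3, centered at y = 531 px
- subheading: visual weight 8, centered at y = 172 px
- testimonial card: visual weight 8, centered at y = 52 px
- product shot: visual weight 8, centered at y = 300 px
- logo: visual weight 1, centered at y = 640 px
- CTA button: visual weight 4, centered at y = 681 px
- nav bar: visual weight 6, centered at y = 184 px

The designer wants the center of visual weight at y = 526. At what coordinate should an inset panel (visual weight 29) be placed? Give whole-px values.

New total weight: (3 + 8 + 8 + 8 + 1 + 4 + 6) + 29 = 67.
y: need Σw·y = 67·526 = 35242. Existing = 3·531 + 8·172 + 8·52 + 8·300 + 1·640 + 4·681 + 6·184 = 10253. Remainder 24989 / 29 ≈ 861.69.

y ≈ 862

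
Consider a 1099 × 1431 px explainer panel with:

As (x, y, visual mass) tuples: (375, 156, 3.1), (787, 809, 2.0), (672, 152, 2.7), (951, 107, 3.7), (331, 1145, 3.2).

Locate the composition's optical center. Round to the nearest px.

Σw = 3.1 + 2.0 + 2.7 + 3.7 + 3.2 = 14.7.
x-moment: 3.1·375 + 2.0·787 + 2.7·672 + 3.7·951 + 3.2·331 = 9128.8; centroid 9128.8/14.7 ≈ 621.01.
y-moment: 3.1·156 + 2.0·809 + 2.7·152 + 3.7·107 + 3.2·1145 = 6571.9; centroid 6571.9/14.7 ≈ 447.07.

(621, 447)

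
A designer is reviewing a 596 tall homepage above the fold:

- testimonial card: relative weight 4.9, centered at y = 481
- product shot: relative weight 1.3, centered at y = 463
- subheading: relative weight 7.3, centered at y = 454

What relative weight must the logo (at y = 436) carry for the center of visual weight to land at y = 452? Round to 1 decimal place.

Existing Σw = 13.5 (4.9 + 1.3 + 7.3); existing moment 4.9·481 + 1.3·463 + 7.3·454 = 6273.0.
Balance at y = 452 requires (6273.0 + w·436) / (13.5 + w) = 452.
Solving: w = (452·13.5 − 6273.0) / (436 − 452) = -171.0 / -16 ≈ 10.69.

w ≈ 10.7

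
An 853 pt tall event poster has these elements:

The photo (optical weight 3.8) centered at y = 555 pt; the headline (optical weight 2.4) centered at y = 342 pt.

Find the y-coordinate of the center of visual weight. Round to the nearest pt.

y ≈ 473

Total weight = 3.8 + 2.4 = 6.2.
Σw·y = 3.8·555 + 2.4·342 = 2929.8, so ȳ = 2929.8/6.2 ≈ 472.55.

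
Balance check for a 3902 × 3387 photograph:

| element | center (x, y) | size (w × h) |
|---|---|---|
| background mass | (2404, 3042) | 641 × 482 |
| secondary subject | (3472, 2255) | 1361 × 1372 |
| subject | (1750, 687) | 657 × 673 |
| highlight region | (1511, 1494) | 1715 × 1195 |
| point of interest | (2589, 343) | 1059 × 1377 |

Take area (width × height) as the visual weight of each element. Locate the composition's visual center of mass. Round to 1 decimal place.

Areas: background mass 641·482 = 308962, secondary subject 1361·1372 = 1867292, subject 657·673 = 442161, highlight region 1715·1195 = 2049425, point of interest 1059·1377 = 1458243. Total weight = 6126083.
x: (308962·2404 + 1867292·3472 + 442161·1750 + 2049425·1511 + 1458243·2589) / 6126083 = 14871836524 / 6126083 ≈ 2427.63
y: (308962·3042 + 1867292·2255 + 442161·687 + 2049425·1494 + 1458243·343) / 6126083 = 9016388770 / 6126083 ≈ 1471.80

(2427.6, 1471.8)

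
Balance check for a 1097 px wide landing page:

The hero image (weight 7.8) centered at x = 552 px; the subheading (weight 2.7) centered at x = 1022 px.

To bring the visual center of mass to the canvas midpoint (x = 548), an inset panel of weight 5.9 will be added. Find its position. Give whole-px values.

x ≈ 326

With the inset panel, Σw becomes 7.8 + 2.7 + 5.9 = 16.4.
Along x: (7065.0 + 5.9·x) / 16.4 = 548 (existing moment 7.8·552 + 2.7·1022 = 7065.0) ⇒ x = (8987.2 − 7065.0) / 5.9 ≈ 325.80.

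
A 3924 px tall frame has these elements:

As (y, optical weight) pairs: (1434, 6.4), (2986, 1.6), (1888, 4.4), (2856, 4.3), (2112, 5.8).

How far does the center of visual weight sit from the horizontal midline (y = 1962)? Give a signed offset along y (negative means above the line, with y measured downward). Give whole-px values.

≈ 118 px

Σw = 6.4 + 1.6 + 4.4 + 4.3 + 5.8 = 22.5.
Σw·y = 6.4·1434 + 1.6·2986 + 4.4·1888 + 4.3·2856 + 5.8·2112 = 46792.8, so ȳ = 46792.8/22.5 ≈ 2079.68.
Difference: 2079.68 − 1962 ≈ 117.68.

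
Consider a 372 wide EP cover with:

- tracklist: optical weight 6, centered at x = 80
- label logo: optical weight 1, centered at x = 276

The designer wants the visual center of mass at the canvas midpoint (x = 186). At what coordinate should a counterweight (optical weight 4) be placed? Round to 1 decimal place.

x ≈ 322.5

After adding the counterweight, total weight = 6 + 1 + 4 = 11.
Along x: (756 + 4·x) / 11 = 186 (existing moment 6·80 + 1·276 = 756) ⇒ x = (2046 − 756) / 4 ≈ 322.50.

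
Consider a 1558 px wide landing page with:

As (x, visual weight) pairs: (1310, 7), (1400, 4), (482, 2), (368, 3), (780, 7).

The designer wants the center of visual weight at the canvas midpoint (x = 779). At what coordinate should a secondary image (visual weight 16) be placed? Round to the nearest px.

x ≈ 505

New total weight: (7 + 4 + 2 + 3 + 7) + 16 = 39.
x: need Σw·x = 39·779 = 30381. Existing = 7·1310 + 4·1400 + 2·482 + 3·368 + 7·780 = 22298. Remainder 8083 / 16 ≈ 505.19.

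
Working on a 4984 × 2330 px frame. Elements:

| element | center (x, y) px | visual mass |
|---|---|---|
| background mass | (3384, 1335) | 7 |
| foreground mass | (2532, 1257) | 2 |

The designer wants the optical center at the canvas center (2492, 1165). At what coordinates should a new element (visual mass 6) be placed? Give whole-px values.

After adding the new element, total weight = 7 + 2 + 6 = 15.
x: need Σw·x = 15·2492 = 37380. Existing = 7·3384 + 2·2532 = 28752. Remainder 8628 / 6 ≈ 1438.00.
y: need Σw·y = 15·1165 = 17475. Existing = 7·1335 + 2·1257 = 11859. Remainder 5616 / 6 ≈ 936.00.

(1438, 936)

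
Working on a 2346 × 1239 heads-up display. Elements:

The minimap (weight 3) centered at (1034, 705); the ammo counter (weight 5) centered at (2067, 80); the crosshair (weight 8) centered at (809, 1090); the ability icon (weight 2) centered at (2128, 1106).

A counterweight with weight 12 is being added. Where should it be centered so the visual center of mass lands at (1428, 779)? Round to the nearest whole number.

After adding the counterweight, total weight = 3 + 5 + 8 + 2 + 12 = 30.
x: need Σw·x = 30·1428 = 42840. Existing = 3·1034 + 5·2067 + 8·809 + 2·2128 = 24165. Remainder 18675 / 12 ≈ 1556.25.
y: need Σw·y = 30·779 = 23370. Existing = 3·705 + 5·80 + 8·1090 + 2·1106 = 13447. Remainder 9923 / 12 ≈ 826.92.

(1556, 827)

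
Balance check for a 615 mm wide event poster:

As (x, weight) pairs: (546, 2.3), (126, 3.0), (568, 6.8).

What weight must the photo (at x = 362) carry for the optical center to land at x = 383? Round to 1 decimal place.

w ≈ 41.0

Known weights sum to 2.3 + 3.0 + 6.8 = 12.1; their moment is 2.3·546 + 3.0·126 + 6.8·568 = 5496.2.
For the centroid to hit 383: (5496.2 + w·362) / (12.1 + w) = 383.
Rearranging, w·(362 − 383) = 383·12.1 − 5496.2 = -861.9, so w ≈ -861.9/-21 = 41.04.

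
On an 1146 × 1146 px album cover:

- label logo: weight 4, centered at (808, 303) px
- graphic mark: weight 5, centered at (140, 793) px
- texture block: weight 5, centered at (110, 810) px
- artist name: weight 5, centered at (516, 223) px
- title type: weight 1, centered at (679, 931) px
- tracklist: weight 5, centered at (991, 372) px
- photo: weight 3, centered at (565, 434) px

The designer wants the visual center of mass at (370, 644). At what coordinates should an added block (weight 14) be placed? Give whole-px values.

(82, 901)

New total weight: (4 + 5 + 5 + 5 + 1 + 5 + 3) + 14 = 42.
x: need Σw·x = 42·370 = 15540. Existing = 4·808 + 5·140 + 5·110 + 5·516 + 1·679 + 5·991 + 3·565 = 14391. Remainder 1149 / 14 ≈ 82.07.
y: need Σw·y = 42·644 = 27048. Existing = 4·303 + 5·793 + 5·810 + 5·223 + 1·931 + 5·372 + 3·434 = 14435. Remainder 12613 / 14 ≈ 900.93.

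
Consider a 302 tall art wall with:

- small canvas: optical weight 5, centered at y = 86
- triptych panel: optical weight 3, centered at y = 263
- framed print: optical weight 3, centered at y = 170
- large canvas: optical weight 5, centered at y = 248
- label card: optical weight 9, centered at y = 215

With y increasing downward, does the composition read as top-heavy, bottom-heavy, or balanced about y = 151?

bottom-heavy

Weights sum to 5 + 3 + 3 + 5 + 9 = 25.
Σw·y = 5·86 + 3·263 + 3·170 + 5·248 + 9·215 = 4904, so ȳ = 4904/25 ≈ 196.16.
196.2 vs midline 151 → bottom-heavy.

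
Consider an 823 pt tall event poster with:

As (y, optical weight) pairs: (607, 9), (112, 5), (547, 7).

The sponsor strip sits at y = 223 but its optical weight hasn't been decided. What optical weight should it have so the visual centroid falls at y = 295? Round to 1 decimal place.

Known weights sum to 9 + 5 + 7 = 21; their moment is 9·607 + 5·112 + 7·547 = 9852.
Balance at y = 295 requires (9852 + w·223) / (21 + w) = 295.
Solving: w = (295·21 − 9852) / (223 − 295) = -3657 / -72 ≈ 50.79.

w ≈ 50.8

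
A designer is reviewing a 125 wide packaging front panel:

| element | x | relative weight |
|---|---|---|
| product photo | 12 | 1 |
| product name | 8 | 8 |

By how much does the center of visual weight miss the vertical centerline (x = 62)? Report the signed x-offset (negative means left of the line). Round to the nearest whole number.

≈ -54

Total weight = 1 + 8 = 9.
x: (1·12 + 8·8) / 9 = 76 / 9 ≈ 8.44
Against x = 62, that's 8.44 − 62 = -53.56.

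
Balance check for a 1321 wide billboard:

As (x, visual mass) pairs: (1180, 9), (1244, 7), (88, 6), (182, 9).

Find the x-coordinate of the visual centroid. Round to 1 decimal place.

Weights sum to 9 + 7 + 6 + 9 = 31.
x: (9·1180 + 7·1244 + 6·88 + 9·182) / 31 = 21494 / 31 ≈ 693.35

x ≈ 693.4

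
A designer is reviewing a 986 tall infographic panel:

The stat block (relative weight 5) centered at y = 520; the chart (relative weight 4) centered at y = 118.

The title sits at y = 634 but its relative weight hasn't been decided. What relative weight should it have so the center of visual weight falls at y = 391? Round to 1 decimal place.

w ≈ 1.8

Fixed elements: Σw = 5 + 4 = 9, Σw·y = 5·520 + 4·118 = 3072.
For the centroid to hit 391: (3072 + w·634) / (9 + w) = 391.
So w = (391·9 − 3072)/(634 − 391) = 447/243 ≈ 1.84.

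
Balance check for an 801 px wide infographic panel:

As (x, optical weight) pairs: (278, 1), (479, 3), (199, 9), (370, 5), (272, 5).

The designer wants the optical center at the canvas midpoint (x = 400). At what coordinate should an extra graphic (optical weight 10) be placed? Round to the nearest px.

x ≈ 648

With the extra graphic, Σw becomes 1 + 3 + 9 + 5 + 5 + 10 = 33.
Along x: (6716 + 10·x) / 33 = 400 (existing moment 1·278 + 3·479 + 9·199 + 5·370 + 5·272 = 6716) ⇒ x = (13200 − 6716) / 10 ≈ 648.40.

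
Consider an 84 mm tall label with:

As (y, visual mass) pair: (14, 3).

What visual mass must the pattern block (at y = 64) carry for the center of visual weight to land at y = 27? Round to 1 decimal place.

w ≈ 1.1

Known: weight 3 with moment 3·14 = 42.
Balance at y = 27 requires (42 + w·64) / (3 + w) = 27.
Solving: w = (27·3 − 42) / (64 − 27) = 39 / 37 ≈ 1.05.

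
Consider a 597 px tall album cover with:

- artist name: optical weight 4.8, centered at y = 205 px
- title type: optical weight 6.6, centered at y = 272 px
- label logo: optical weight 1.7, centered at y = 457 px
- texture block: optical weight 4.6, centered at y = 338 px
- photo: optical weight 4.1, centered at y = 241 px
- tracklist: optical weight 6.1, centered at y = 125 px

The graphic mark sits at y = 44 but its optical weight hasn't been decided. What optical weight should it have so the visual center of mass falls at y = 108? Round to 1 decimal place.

Existing Σw = 27.9 (4.8 + 6.6 + 1.7 + 4.6 + 4.1 + 6.1); existing moment 4.8·205 + 6.6·272 + 1.7·457 + 4.6·338 + 4.1·241 + 6.1·125 = 6861.5.
Balance at y = 108 requires (6861.5 + w·44) / (27.9 + w) = 108.
Rearranging, w·(44 − 108) = 108·27.9 − 6861.5 = -3848.3, so w ≈ -3848.3/-64 = 60.13.

w ≈ 60.1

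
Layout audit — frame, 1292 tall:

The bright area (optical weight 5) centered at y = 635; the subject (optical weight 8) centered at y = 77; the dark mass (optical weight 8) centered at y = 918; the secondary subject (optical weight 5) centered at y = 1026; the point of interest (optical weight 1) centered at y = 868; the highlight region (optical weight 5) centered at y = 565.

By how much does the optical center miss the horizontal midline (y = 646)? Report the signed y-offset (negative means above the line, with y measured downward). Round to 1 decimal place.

≈ -22.3

Total weight = 5 + 8 + 8 + 5 + 1 + 5 = 32.
Σw·y = 19958; ȳ = 19958/32 ≈ 623.69.
Difference: 623.69 − 646 ≈ -22.31.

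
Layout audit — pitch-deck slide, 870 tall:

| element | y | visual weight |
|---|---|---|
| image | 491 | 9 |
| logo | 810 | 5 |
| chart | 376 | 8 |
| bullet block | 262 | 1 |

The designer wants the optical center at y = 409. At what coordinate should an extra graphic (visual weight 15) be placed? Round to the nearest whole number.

y ≈ 254

After adding the extra graphic, total weight = 9 + 5 + 8 + 1 + 15 = 38.
Along y: (11739 + 15·y) / 38 = 409 (existing moment 9·491 + 5·810 + 8·376 + 1·262 = 11739) ⇒ y = (15542 − 11739) / 15 ≈ 253.53.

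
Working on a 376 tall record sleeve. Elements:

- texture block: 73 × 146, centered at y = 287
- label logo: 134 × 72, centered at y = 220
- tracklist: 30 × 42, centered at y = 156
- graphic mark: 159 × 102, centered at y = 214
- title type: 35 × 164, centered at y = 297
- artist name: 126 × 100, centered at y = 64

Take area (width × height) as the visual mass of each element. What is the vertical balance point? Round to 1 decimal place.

y ≈ 202.4

Areas → weights: texture block 73·146 = 10658, label logo 134·72 = 9648, tracklist 30·42 = 1260, graphic mark 159·102 = 16218, title type 35·164 = 5740, artist name 126·100 = 12600; Σw = 56124.
y-moment: 10658·287 + 9648·220 + 1260·156 + 16218·214 + 5740·297 + 12600·64 = 11359798; centroid 11359798/56124 ≈ 202.41.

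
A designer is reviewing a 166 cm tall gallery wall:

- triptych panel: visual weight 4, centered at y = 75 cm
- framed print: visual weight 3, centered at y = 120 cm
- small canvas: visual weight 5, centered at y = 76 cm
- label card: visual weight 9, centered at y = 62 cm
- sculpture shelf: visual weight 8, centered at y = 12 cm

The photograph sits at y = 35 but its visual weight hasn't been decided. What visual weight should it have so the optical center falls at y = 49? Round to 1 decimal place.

Known weights sum to 4 + 3 + 5 + 9 + 8 = 29; their moment is 4·75 + 3·120 + 5·76 + 9·62 + 8·12 = 1694.
For the centroid to hit 49: (1694 + w·35) / (29 + w) = 49.
Solving: w = (49·29 − 1694) / (35 − 49) = -273 / -14 ≈ 19.50.

w ≈ 19.5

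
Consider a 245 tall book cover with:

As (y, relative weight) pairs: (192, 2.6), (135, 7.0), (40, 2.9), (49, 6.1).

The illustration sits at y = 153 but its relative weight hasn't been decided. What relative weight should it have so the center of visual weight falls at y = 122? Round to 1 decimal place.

w ≈ 13.2

Known weights sum to 2.6 + 7.0 + 2.9 + 6.1 = 18.6; their moment is 2.6·192 + 7.0·135 + 2.9·40 + 6.1·49 = 1859.1.
For the centroid to hit 122: (1859.1 + w·153) / (18.6 + w) = 122.
So w = (122·18.6 − 1859.1)/(153 − 122) = 410.1/31 ≈ 13.23.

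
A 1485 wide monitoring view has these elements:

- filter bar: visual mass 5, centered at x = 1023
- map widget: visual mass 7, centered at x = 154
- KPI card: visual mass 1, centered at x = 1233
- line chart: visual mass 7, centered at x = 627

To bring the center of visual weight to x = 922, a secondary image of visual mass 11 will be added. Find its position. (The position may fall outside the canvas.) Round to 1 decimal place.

With the secondary image, Σw becomes 5 + 7 + 1 + 7 + 11 = 31.
x: need Σw·x = 31·922 = 28582. Existing = 5·1023 + 7·154 + 1·1233 + 7·627 = 11815. Remainder 16767 / 11 ≈ 1524.27.

x ≈ 1524.3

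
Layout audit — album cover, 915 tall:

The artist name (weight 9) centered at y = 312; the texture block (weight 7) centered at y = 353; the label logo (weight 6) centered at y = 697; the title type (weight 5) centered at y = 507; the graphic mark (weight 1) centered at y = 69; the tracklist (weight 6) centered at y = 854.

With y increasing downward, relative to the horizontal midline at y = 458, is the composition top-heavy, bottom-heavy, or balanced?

Σw = 9 + 7 + 6 + 5 + 1 + 6 = 34.
y: (9·312 + 7·353 + 6·697 + 5·507 + 1·69 + 6·854) / 34 = 17189 / 34 ≈ 505.56
505.6 vs midline 458 → bottom-heavy.

bottom-heavy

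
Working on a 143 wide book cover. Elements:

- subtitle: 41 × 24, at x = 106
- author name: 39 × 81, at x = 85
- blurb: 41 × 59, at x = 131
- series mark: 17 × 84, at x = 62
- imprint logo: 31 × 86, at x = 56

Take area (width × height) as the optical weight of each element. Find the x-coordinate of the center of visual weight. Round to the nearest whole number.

x ≈ 87

Taking area as weight: subtitle 41·24 = 984, author name 39·81 = 3159, blurb 41·59 = 2419, series mark 17·84 = 1428, imprint logo 31·86 = 2666. Sum 10656.
x-moment: 984·106 + 3159·85 + 2419·131 + 1428·62 + 2666·56 = 927540; centroid 927540/10656 ≈ 87.04.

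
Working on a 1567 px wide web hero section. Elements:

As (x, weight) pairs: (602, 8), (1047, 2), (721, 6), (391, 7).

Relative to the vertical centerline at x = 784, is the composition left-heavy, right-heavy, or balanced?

left-heavy

Σw = 8 + 2 + 6 + 7 = 23.
x-moment: 8·602 + 2·1047 + 6·721 + 7·391 = 13973; centroid 13973/23 ≈ 607.52.
607.5 lies left of the midline 784, so the layout is left-heavy.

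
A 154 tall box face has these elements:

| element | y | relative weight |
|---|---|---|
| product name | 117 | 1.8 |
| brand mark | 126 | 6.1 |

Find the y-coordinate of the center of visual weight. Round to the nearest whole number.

Weights sum to 1.8 + 6.1 = 7.9.
Σw·y = 1.8·117 + 6.1·126 = 979.2, so ȳ = 979.2/7.9 ≈ 123.95.

y ≈ 124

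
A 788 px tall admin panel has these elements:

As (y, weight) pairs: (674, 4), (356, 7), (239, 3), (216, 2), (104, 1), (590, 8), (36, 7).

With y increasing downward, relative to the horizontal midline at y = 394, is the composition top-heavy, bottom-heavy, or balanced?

top-heavy

Σw = 4 + 7 + 3 + 2 + 1 + 8 + 7 = 32.
y: moment 11413 / weight 32 ≈ 356.66
356.7 lies above (smaller y than) the midline 394, so the layout is top-heavy.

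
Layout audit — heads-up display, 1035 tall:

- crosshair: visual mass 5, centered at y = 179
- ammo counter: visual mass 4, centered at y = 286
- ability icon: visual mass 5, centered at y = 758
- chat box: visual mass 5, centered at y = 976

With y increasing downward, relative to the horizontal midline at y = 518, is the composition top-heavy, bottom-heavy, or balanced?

bottom-heavy

Total weight = 5 + 4 + 5 + 5 = 19.
y-moment: 5·179 + 4·286 + 5·758 + 5·976 = 10709; centroid 10709/19 ≈ 563.63.
563.6 lies below (larger y than) the midline 518, so the layout is bottom-heavy.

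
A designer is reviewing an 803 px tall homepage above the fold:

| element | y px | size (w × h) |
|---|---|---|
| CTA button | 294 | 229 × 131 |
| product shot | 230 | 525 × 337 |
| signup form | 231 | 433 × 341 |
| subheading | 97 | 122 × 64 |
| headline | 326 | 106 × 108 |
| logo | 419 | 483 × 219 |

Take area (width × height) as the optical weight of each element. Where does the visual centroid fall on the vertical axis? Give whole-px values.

y ≈ 276

Areas → weights: CTA button 229·131 = 29999, product shot 525·337 = 176925, signup form 433·341 = 147653, subheading 122·64 = 7808, headline 106·108 = 11448, logo 483·219 = 105777; Σw = 479610.
Σw·y = 132430286; ȳ = 132430286/479610 ≈ 276.12.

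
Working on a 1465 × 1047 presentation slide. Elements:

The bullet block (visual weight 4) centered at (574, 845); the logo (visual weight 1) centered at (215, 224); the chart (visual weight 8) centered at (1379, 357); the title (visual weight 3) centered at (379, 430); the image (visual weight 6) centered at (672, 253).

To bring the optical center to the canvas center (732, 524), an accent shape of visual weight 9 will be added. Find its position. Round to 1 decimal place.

(442.2, 775.1)

New total weight: (4 + 1 + 8 + 3 + 6) + 9 = 31.
Along x: (18712 + 9·x) / 31 = 732 (existing moment 4·574 + 1·215 + 8·1379 + 3·379 + 6·672 = 18712) ⇒ x = (22692 − 18712) / 9 ≈ 442.22.
Along y: (9268 + 9·y) / 31 = 524 (existing moment 4·845 + 1·224 + 8·357 + 3·430 + 6·253 = 9268) ⇒ y = (16244 − 9268) / 9 ≈ 775.11.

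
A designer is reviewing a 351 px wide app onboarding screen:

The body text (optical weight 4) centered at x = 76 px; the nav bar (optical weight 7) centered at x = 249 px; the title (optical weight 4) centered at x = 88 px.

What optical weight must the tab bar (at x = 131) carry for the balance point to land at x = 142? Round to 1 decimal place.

Fixed elements: Σw = 4 + 7 + 4 = 15, Σw·x = 4·76 + 7·249 + 4·88 = 2399.
Balance at x = 142 requires (2399 + w·131) / (15 + w) = 142.
Rearranging, w·(131 − 142) = 142·15 − 2399 = -269, so w ≈ -269/-11 = 24.45.

w ≈ 24.5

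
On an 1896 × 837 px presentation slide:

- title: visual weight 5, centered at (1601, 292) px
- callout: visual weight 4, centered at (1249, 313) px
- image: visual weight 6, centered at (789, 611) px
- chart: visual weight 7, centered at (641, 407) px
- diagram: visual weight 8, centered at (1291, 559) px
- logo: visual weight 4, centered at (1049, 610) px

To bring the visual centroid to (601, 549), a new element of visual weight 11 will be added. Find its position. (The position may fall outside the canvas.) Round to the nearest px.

After adding the new element, total weight = 5 + 4 + 6 + 7 + 8 + 4 + 11 = 45.
x: need Σw·x = 45·601 = 27045. Existing = 5·1601 + 4·1249 + 6·789 + 7·641 + 8·1291 + 4·1049 = 36746. Remainder -9701 / 11 ≈ -881.91.
y: need Σw·y = 45·549 = 24705. Existing = 5·292 + 4·313 + 6·611 + 7·407 + 8·559 + 4·610 = 16139. Remainder 8566 / 11 ≈ 778.73.

(-882, 779)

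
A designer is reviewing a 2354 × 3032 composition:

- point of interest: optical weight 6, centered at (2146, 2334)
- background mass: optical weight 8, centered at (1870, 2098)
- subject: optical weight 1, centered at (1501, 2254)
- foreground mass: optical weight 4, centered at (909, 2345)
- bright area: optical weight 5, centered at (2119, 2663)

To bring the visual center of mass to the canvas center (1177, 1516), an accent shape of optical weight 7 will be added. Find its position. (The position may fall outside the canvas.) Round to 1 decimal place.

New total weight: (6 + 8 + 1 + 4 + 5) + 7 = 31.
x: target moment 31×1177 = 36487; current 6·2146 + 8·1870 + 1·1501 + 4·909 + 5·2119 = 43568; the accent shape supplies -7081, so x = -7081/7 ≈ -1011.57.
y: target moment 31×1516 = 46996; current 6·2334 + 8·2098 + 1·2254 + 4·2345 + 5·2663 = 55737; the accent shape supplies -8741, so y = -8741/7 ≈ -1248.71.

(-1011.6, -1248.7)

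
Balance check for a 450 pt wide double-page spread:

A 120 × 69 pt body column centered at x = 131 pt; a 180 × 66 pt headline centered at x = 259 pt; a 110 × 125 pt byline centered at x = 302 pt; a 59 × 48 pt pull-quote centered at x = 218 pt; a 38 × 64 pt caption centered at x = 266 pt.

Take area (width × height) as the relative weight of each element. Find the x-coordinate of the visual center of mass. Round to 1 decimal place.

Areas: body column 120·69 = 8280, headline 180·66 = 11880, byline 110·125 = 13750, pull-quote 59·48 = 2832, caption 38·64 = 2432. Total weight = 39174.
x-moment: 8280·131 + 11880·259 + 13750·302 + 2832·218 + 2432·266 = 9578388; centroid 9578388/39174 ≈ 244.51.

x ≈ 244.5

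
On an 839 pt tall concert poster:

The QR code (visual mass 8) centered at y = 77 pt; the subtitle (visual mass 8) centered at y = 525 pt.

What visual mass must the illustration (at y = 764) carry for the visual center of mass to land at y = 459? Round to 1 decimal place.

Known weights sum to 8 + 8 = 16; their moment is 8·77 + 8·525 = 4816.
Set Σw·y/Σw = 459: (4816 + 764w) = 459·(16 + w).
Solving: w = (459·16 − 4816) / (764 − 459) = 2528 / 305 ≈ 8.29.

w ≈ 8.3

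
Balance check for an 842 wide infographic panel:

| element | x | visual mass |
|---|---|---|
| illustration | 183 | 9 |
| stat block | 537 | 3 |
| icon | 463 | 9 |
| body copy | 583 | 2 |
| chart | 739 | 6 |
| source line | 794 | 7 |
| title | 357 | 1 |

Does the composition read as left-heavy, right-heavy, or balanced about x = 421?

Weights sum to 9 + 3 + 9 + 2 + 6 + 7 + 1 = 37.
x-moment: 9·183 + 3·537 + 9·463 + 2·583 + 6·739 + 7·794 + 1·357 = 18940; centroid 18940/37 ≈ 511.89.
Since 511.9 is right of 421, the composition reads right-heavy.

right-heavy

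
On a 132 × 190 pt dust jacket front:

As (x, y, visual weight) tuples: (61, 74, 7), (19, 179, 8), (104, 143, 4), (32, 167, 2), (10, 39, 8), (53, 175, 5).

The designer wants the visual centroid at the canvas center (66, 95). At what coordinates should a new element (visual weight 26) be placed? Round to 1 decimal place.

After adding the new element, total weight = 7 + 8 + 4 + 2 + 8 + 5 + 26 = 60.
x: need Σw·x = 60·66 = 3960. Existing = 7·61 + 8·19 + 4·104 + 2·32 + 8·10 + 5·53 = 1404. Remainder 2556 / 26 ≈ 98.31.
y: need Σw·y = 60·95 = 5700. Existing = 7·74 + 8·179 + 4·143 + 2·167 + 8·39 + 5·175 = 4043. Remainder 1657 / 26 ≈ 63.73.

(98.3, 63.7)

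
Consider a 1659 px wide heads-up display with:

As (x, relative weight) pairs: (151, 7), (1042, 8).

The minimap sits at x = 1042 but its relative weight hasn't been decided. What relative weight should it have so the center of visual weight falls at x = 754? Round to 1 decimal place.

w ≈ 6.7

Fixed elements: Σw = 7 + 8 = 15, Σw·x = 7·151 + 8·1042 = 9393.
For the centroid to hit 754: (9393 + w·1042) / (15 + w) = 754.
So w = (754·15 − 9393)/(1042 − 754) = 1917/288 ≈ 6.66.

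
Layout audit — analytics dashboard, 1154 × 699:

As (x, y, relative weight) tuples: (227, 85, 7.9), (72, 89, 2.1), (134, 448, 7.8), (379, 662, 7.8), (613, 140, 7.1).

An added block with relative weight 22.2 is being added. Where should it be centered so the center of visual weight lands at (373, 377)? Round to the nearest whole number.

(459, 459)

After adding the added block, total weight = 7.9 + 2.1 + 7.8 + 7.8 + 7.1 + 22.2 = 54.9.
x: need Σw·x = 54.9·373 = 20477.7. Existing = 7.9·227 + 2.1·72 + 7.8·134 + 7.8·379 + 7.1·613 = 10298.2. Remainder 10179.5 / 22.2 ≈ 458.54.
y: need Σw·y = 54.9·377 = 20697.3. Existing = 7.9·85 + 2.1·89 + 7.8·448 + 7.8·662 + 7.1·140 = 10510.4. Remainder 10186.9 / 22.2 ≈ 458.87.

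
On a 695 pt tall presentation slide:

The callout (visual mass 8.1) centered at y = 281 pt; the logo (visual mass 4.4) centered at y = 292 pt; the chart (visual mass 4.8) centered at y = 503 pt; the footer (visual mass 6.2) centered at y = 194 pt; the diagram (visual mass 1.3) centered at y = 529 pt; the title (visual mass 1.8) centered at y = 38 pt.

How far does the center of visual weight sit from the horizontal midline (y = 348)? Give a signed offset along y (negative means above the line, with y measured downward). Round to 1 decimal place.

≈ -49.7 pt

Weights sum to 8.1 + 4.4 + 4.8 + 6.2 + 1.3 + 1.8 = 26.6.
Σw·y = 8.1·281 + 4.4·292 + 4.8·503 + 6.2·194 + 1.3·529 + 1.8·38 = 7934.2, so ȳ = 7934.2/26.6 ≈ 298.28.
Offset from y = 348: 298.28 − 348 ≈ -49.72.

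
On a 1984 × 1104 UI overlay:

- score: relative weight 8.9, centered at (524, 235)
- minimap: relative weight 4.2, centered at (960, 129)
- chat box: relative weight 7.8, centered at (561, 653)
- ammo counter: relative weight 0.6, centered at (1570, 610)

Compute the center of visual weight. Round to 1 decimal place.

(651.8, 376.4)

Weights sum to 8.9 + 4.2 + 7.8 + 0.6 = 21.5.
x-moment: 8.9·524 + 4.2·960 + 7.8·561 + 0.6·1570 = 14013.4; centroid 14013.4/21.5 ≈ 651.79.
y-moment: 8.9·235 + 4.2·129 + 7.8·653 + 0.6·610 = 8092.7; centroid 8092.7/21.5 ≈ 376.40.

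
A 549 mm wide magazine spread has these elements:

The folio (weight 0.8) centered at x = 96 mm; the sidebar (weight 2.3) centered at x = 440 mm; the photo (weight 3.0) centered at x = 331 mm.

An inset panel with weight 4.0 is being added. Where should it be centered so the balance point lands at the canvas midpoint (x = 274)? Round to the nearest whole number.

New total weight: (0.8 + 2.3 + 3.0) + 4.0 = 10.1.
x: need Σw·x = 10.1·274 = 2767.4. Existing = 0.8·96 + 2.3·440 + 3.0·331 = 2081.8. Remainder 685.6 / 4.0 ≈ 171.40.

x ≈ 171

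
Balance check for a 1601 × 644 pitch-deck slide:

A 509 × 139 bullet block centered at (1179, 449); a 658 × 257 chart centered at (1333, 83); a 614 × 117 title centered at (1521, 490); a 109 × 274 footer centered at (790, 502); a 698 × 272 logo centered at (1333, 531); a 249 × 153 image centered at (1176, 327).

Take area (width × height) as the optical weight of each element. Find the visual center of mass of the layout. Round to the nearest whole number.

Areas → weights: bullet block 509·139 = 70751, chart 658·257 = 169106, title 614·117 = 71838, footer 109·274 = 29866, logo 698·272 = 189856, image 249·153 = 38097; Σw = 569514.
x-moment: 70751·1179 + 169106·1333 + 71838·1521 + 29866·790 + 189856·1333 + 38097·1176 = 739573585; centroid 739573585/569514 ≈ 1298.60.
y-moment: 70751·449 + 169106·83 + 71838·490 + 29866·502 + 189856·531 + 38097·327 = 209267604; centroid 209267604/569514 ≈ 367.45.

(1299, 367)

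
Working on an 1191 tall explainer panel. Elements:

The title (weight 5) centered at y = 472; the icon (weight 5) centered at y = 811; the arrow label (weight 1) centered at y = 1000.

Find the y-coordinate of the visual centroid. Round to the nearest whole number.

y ≈ 674

Weights sum to 5 + 5 + 1 = 11.
Σw·y = 5·472 + 5·811 + 1·1000 = 7415, so ȳ = 7415/11 ≈ 674.09.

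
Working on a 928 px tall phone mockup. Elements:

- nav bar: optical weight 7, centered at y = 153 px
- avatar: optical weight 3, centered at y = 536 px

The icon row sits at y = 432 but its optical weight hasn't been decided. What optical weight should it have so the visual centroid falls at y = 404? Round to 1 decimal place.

w ≈ 48.6

Existing Σw = 10 (7 + 3); existing moment 7·153 + 3·536 = 2679.
For the centroid to hit 404: (2679 + w·432) / (10 + w) = 404.
So w = (404·10 − 2679)/(432 − 404) = 1361/28 ≈ 48.61.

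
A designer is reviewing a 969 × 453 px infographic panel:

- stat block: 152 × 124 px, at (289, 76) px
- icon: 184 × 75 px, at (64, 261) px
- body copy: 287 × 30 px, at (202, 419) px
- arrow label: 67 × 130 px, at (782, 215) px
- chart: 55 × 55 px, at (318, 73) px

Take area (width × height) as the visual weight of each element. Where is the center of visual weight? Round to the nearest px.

(299, 203)

Areas → weights: stat block 152·124 = 18848, icon 184·75 = 13800, body copy 287·30 = 8610, arrow label 67·130 = 8710, chart 55·55 = 3025; Σw = 52993.
x: (18848·289 + 13800·64 + 8610·202 + 8710·782 + 3025·318) / 52993 = 15842662 / 52993 ≈ 298.96
y: (18848·76 + 13800·261 + 8610·419 + 8710·215 + 3025·73) / 52993 = 10735313 / 52993 ≈ 202.58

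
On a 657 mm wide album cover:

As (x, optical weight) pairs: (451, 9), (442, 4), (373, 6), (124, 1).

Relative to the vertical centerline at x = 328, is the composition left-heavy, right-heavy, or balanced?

right-heavy

Total weight = 9 + 4 + 6 + 1 = 20.
x: (9·451 + 4·442 + 6·373 + 1·124) / 20 = 8189 / 20 ≈ 409.45
409.4 lies right of the midline 328, so the layout is right-heavy.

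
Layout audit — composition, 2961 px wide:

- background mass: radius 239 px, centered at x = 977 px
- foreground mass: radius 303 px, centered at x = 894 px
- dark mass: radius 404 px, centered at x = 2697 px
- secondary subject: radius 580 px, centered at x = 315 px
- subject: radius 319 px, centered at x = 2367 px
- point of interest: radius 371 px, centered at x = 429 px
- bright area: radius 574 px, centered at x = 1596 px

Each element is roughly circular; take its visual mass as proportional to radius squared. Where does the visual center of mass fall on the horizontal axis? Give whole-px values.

x ≈ 1240

Weights ∝ r²: background mass 239² = 57121, foreground mass 303² = 91809, dark mass 404² = 163216, secondary subject 580² = 336400, subject 319² = 101761, point of interest 371² = 137641, bright area 574² = 329476; Σw = 1217424.
x: moment 1509803987 / weight 1217424 ≈ 1240.16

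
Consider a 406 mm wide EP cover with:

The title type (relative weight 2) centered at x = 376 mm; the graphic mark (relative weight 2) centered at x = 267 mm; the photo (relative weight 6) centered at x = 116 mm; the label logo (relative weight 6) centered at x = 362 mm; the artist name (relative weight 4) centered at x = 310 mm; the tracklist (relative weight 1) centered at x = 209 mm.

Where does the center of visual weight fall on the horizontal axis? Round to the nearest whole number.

Total weight = 2 + 2 + 6 + 6 + 4 + 1 = 21.
Σw·x = 5603; x̄ = 5603/21 ≈ 266.81.

x ≈ 267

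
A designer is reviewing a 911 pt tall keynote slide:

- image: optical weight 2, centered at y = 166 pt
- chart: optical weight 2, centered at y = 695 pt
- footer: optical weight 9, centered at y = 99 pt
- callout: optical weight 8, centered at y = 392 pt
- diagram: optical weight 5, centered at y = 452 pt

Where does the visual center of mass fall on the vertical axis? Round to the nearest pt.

y ≈ 308

Weights sum to 2 + 2 + 9 + 8 + 5 = 26.
y-moment: 2·166 + 2·695 + 9·99 + 8·392 + 5·452 = 8009; centroid 8009/26 ≈ 308.04.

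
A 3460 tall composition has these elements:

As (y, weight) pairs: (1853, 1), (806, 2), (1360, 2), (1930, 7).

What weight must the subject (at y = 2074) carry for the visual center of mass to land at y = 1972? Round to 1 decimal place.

w ≈ 38.9

Known weights sum to 1 + 2 + 2 + 7 = 12; their moment is 1·1853 + 2·806 + 2·1360 + 7·1930 = 19695.
Set Σw·y/Σw = 1972: (19695 + 2074w) = 1972·(12 + w).
So w = (1972·12 − 19695)/(2074 − 1972) = 3969/102 ≈ 38.91.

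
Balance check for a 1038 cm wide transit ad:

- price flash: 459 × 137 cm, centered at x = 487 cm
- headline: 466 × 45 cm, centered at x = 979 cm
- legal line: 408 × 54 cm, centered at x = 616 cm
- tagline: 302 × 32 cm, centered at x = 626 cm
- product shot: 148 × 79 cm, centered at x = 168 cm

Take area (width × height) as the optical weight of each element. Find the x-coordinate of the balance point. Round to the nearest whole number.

Taking area as weight: price flash 459·137 = 62883, headline 466·45 = 20970, legal line 408·54 = 22032, tagline 302·32 = 9664, product shot 148·79 = 11692. Sum 127241.
x: (62883·487 + 20970·979 + 22032·616 + 9664·626 + 11692·168) / 127241 = 72739283 / 127241 ≈ 571.67

x ≈ 572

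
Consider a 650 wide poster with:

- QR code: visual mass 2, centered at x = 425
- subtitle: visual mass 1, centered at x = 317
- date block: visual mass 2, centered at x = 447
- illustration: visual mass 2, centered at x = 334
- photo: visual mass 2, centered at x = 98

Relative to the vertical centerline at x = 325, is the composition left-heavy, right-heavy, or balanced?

balanced

Weights sum to 2 + 1 + 2 + 2 + 2 = 9.
x-moment: 2·425 + 1·317 + 2·447 + 2·334 + 2·98 = 2925; centroid 2925/9 ≈ 325.00.
The centroid 325.00 matches the midline at 325, so the layout is balanced.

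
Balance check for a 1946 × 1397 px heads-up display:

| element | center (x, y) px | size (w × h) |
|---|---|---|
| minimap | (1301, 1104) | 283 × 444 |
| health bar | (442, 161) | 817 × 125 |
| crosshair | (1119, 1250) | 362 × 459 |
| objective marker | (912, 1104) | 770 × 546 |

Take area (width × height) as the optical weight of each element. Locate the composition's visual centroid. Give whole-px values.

(955, 1016)

Areas: minimap 283·444 = 125652, health bar 817·125 = 102125, crosshair 362·459 = 166158, objective marker 770·546 = 420420. Total weight = 814355.
Σw·x = 125652·1301 + 102125·442 + 166158·1119 + 420420·912 = 777966344, so x̄ = 777966344/814355 ≈ 955.32.
Σw·y = 125652·1104 + 102125·161 + 166158·1250 + 420420·1104 = 827003113, so ȳ = 827003113/814355 ≈ 1015.53.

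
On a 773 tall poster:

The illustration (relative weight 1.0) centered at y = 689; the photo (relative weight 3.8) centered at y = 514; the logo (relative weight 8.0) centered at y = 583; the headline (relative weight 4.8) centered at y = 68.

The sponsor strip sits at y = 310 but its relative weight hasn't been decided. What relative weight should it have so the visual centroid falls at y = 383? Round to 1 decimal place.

Known weights sum to 1.0 + 3.8 + 8.0 + 4.8 = 17.6; their moment is 1.0·689 + 3.8·514 + 8.0·583 + 4.8·68 = 7632.6.
Set Σw·y/Σw = 383: (7632.6 + 310w) = 383·(17.6 + w).
Rearranging, w·(310 − 383) = 383·17.6 − 7632.6 = -891.8, so w ≈ -891.8/-73 = 12.22.

w ≈ 12.2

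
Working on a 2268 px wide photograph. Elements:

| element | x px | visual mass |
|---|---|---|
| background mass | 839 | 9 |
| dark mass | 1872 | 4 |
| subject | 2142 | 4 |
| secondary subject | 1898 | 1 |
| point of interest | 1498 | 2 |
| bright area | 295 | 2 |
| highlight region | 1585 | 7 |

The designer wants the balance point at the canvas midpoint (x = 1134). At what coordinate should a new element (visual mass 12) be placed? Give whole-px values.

After adding the new element, total weight = 9 + 4 + 4 + 1 + 2 + 2 + 7 + 12 = 41.
Along x: (40186 + 12·x) / 41 = 1134 (existing moment 9·839 + 4·1872 + 4·2142 + 1·1898 + 2·1498 + 2·295 + 7·1585 = 40186) ⇒ x = (46494 − 40186) / 12 ≈ 525.67.

x ≈ 526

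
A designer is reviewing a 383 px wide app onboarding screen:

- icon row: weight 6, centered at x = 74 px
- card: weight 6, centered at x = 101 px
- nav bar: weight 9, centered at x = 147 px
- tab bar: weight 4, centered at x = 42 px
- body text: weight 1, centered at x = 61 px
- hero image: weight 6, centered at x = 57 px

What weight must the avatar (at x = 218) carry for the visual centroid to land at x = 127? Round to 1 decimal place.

w ≈ 12.3

Known weights sum to 6 + 6 + 9 + 4 + 1 + 6 = 32; their moment is 6·74 + 6·101 + 9·147 + 4·42 + 1·61 + 6·57 = 2944.
For the centroid to hit 127: (2944 + w·218) / (32 + w) = 127.
So w = (127·32 − 2944)/(218 − 127) = 1120/91 ≈ 12.31.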